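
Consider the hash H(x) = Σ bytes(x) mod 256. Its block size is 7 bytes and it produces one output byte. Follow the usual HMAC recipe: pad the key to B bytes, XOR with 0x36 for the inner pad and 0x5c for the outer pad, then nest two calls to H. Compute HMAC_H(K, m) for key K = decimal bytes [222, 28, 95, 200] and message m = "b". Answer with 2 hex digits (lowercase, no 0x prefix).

Key decimal bytes [222, 28, 95, 200] = de 1c 5f c8 is 4 bytes ≤ B = 7; zero-pad to 7 bytes: K' = de 1c 5f c8 00 00 00.
K' ⊕ ipad = e8 2a 69 fe 36 36 36.  K' ⊕ opad = 82 40 03 94 5c 5c 5c.
Inner input = (K'⊕ipad) ∥ m = e8 2a 69 fe 36 36 36 ∥ 62.
Inner hash: sum = 232+42+105+254+54+54+54+98 = 893; mod 256 = 125 → 7d.
Outer input = (K'⊕opad) ∥ inner = 82 40 03 94 5c 5c 5c ∥ 7d.
Outer hash (tag): sum = 130+64+3+148+92+92+92+125 = 746; mod 256 = 234 → ea.

ea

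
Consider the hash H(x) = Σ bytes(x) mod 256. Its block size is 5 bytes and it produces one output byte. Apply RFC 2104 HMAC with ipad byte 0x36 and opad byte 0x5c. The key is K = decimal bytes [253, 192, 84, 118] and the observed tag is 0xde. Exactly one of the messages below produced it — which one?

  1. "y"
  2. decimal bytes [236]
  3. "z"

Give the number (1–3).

3

Key decimal bytes [253, 192, 84, 118] = fd c0 54 76 is 4 bytes ≤ B = 5; zero-pad to 5 bytes: K' = fd c0 54 76 00.
K' ⊕ ipad = cb f6 62 40 36; K' ⊕ opad = a1 9c 08 2a 5c.
m1: inner = H(cb f6 62 40 36 79) = 12; tag = H(a1 9c 08 2a 5c 12) = dd
m2: inner = H(cb f6 62 40 36 ec) = 85; tag = H(a1 9c 08 2a 5c 85) = 50
m3: inner = H(cb f6 62 40 36 7a) = 13; tag = H(a1 9c 08 2a 5c 13) = de ← matches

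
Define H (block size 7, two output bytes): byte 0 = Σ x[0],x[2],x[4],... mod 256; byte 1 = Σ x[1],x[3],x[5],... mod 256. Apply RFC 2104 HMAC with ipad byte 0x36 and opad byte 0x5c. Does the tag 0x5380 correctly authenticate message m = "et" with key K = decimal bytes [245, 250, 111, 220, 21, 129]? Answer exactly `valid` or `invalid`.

Key decimal bytes [245, 250, 111, 220, 21, 129] = f5 fa 6f dc 15 81 is 6 bytes ≤ B = 7; zero-pad to 7 bytes: K' = f5 fa 6f dc 15 81 00.
K' ⊕ ipad = c3 cc 59 ea 23 b7 36; K' ⊕ opad = a9 a6 33 80 49 dd 5c.
Inner hash: even-index sum = 489 mod 256 = 233; odd-index sum = 722 mod 256 = 210 → e9 d2.
Outer hash (recomputed tag): even-index sum = 595 mod 256 = 83; odd-index sum = 748 mod 256 = 236 → 53 ec.
Recomputed tag = 53ec; claimed = 5380 → mismatch.

invalid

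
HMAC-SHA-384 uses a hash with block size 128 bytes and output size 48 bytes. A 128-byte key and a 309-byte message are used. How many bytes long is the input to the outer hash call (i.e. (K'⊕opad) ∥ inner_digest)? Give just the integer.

Key is 128 ≤ 128 bytes, zero-padded: |K'| = 128.
Outer input = (K'⊕opad) ∥ H(inner) → 128 + 48 = 176 bytes.

176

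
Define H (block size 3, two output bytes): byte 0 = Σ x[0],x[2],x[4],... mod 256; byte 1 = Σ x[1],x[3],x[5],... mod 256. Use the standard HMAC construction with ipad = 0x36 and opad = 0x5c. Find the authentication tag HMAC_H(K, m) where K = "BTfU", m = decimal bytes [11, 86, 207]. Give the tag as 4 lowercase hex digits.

Key "BTfU" = 42 54 66 55 is 4 bytes > B = 3, so hash it first: H(key) = a8 a9, then zero-pad to 3 bytes: K' = a8 a9 00.
K' ⊕ ipad = 9e 9f 36.  K' ⊕ opad = f4 f5 5c.
Inner input = (K'⊕ipad) ∥ m = 9e 9f 36 ∥ 0b 56 cf.
Inner hash: even-index sum = 298 mod 256 = 42; odd-index sum = 377 mod 256 = 121 → 2a 79.
Outer input = (K'⊕opad) ∥ inner = f4 f5 5c ∥ 2a 79.
Outer hash (tag): even-index sum = 457 mod 256 = 201; odd-index sum = 287 mod 256 = 31 → c9 1f.

c91f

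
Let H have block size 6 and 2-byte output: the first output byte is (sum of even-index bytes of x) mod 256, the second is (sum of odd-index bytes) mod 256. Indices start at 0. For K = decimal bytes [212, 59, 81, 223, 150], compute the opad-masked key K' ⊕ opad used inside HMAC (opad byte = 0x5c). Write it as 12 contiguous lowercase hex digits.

Key decimal bytes [212, 59, 81, 223, 150] = d4 3b 51 df 96 is 5 bytes ≤ B = 6; zero-pad to 6 bytes: K' = d4 3b 51 df 96 00.
XOR each byte with 0x5c: d4⊕5c=88, 3b⊕5c=67, 51⊕5c=0d, df⊕5c=83, 96⊕5c=ca, 00⊕5c=5c.

88670d83ca5c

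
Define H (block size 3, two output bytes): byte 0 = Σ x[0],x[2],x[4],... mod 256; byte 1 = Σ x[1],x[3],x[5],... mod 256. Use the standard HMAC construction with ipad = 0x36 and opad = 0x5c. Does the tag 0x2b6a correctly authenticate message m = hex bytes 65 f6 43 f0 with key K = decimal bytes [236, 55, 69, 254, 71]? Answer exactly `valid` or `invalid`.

Key decimal bytes [236, 55, 69, 254, 71] = ec 37 45 fe 47 is 5 bytes > B = 3, so hash it first: H(key) = 78 35, then zero-pad to 3 bytes: K' = 78 35 00.
K' ⊕ ipad = 4e 03 36; K' ⊕ opad = 24 69 5c.
Inner hash: even-index sum = 618 mod 256 = 106; odd-index sum = 171 mod 256 = 171 → 6a ab.
Outer hash (recomputed tag): even-index sum = 299 mod 256 = 43; odd-index sum = 211 mod 256 = 211 → 2b d3.
Recomputed tag = 2bd3; claimed = 2b6a → mismatch.

invalid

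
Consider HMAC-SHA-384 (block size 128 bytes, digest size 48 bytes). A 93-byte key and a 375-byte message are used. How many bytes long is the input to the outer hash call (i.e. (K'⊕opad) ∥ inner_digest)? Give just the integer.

Key is 93 ≤ 128 bytes, zero-padded: |K'| = 128.
Outer input = (K'⊕opad) ∥ H(inner) → 128 + 48 = 176 bytes.

176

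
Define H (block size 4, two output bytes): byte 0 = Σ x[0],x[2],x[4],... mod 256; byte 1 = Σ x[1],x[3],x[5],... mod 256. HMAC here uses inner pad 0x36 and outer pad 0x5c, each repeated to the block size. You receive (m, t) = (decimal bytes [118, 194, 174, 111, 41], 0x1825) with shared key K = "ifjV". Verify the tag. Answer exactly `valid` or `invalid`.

invalid

Key "ifjV" = 69 66 6a 56 is exactly B = 4 bytes: K' = 69 66 6a 56.
K' ⊕ ipad = 5f 50 5c 60; K' ⊕ opad = 35 3a 36 0a.
Inner hash: even-index sum = 520 mod 256 = 8; odd-index sum = 481 mod 256 = 225 → 08 e1.
Outer hash (recomputed tag): even-index sum = 115 mod 256 = 115; odd-index sum = 293 mod 256 = 37 → 73 25.
Recomputed tag = 7325; claimed = 1825 → mismatch.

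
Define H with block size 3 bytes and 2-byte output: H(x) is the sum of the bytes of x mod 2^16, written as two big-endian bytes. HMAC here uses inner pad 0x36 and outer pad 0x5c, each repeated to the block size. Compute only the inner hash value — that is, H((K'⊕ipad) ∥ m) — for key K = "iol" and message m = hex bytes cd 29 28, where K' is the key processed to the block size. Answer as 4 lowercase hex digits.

0230

Key "iol" = 69 6f 6c is exactly B = 3 bytes: K' = 69 6f 6c.
K' ⊕ ipad = 5f 59 5a.
Inner input = 5f 59 5a ∥ cd 29 28.
Inner hash: sum = 95+89+90+205+41+40 = 560 → 02 30.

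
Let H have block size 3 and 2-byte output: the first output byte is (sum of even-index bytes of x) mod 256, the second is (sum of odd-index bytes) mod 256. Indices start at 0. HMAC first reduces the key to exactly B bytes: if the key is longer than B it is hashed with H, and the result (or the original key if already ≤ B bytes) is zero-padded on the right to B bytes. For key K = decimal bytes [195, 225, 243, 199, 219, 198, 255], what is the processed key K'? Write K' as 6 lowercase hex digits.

|K| = 7 > B = 3, so first hash the key.
H(K): even-index sum = 912 mod 256 = 144; odd-index sum = 622 mod 256 = 110 → 90 6e.
Zero-pad H(K) = 90 6e to 3 bytes: K' = 90 6e 00.

906e00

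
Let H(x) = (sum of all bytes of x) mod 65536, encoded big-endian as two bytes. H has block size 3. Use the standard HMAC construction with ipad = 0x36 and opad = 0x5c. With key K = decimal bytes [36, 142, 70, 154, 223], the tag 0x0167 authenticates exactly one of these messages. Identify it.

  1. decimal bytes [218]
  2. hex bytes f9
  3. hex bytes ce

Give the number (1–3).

Key decimal bytes [36, 142, 70, 154, 223] = 24 8e 46 9a df is 5 bytes > B = 3, so hash it first: H(key) = 02 71, then zero-pad to 3 bytes: K' = 02 71 00.
K' ⊕ ipad = 34 47 36; K' ⊕ opad = 5e 2d 5c.
m1: inner = H(34 47 36 da) = 01 8b; tag = H(5e 2d 5c 01 8b) = 0173
m2: inner = H(34 47 36 f9) = 01 aa; tag = H(5e 2d 5c 01 aa) = 0192
m3: inner = H(34 47 36 ce) = 01 7f; tag = H(5e 2d 5c 01 7f) = 0167 ← matches

3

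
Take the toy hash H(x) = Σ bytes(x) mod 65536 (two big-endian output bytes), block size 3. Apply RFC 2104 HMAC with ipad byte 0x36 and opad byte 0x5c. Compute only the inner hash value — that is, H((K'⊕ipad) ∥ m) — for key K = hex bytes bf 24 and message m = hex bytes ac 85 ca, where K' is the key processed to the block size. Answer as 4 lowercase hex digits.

Key hex bytes bf 24 is 2 bytes ≤ B = 3; zero-pad to 3 bytes: K' = bf 24 00.
K' ⊕ ipad = 89 12 36.
Inner input = 89 12 36 ∥ ac 85 ca.
Inner hash: sum = 137+18+54+172+133+202 = 716 → 02 cc.

02cc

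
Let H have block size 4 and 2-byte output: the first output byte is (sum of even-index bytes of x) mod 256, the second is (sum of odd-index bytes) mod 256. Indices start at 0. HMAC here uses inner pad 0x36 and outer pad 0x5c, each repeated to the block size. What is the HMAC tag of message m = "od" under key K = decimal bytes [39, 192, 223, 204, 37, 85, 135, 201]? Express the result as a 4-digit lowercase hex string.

7388

Key decimal bytes [39, 192, 223, 204, 37, 85, 135, 201] = 27 c0 df cc 25 55 87 c9 is 8 bytes > B = 4, so hash it first: H(key) = b2 aa, then zero-pad to 4 bytes: K' = b2 aa 00 00.
K' ⊕ ipad = 84 9c 36 36.  K' ⊕ opad = ee f6 5c 5c.
Inner input = (K'⊕ipad) ∥ m = 84 9c 36 36 ∥ 6f 64.
Inner hash: even-index sum = 297 mod 256 = 41; odd-index sum = 310 mod 256 = 54 → 29 36.
Outer input = (K'⊕opad) ∥ inner = ee f6 5c 5c ∥ 29 36.
Outer hash (tag): even-index sum = 371 mod 256 = 115; odd-index sum = 392 mod 256 = 136 → 73 88.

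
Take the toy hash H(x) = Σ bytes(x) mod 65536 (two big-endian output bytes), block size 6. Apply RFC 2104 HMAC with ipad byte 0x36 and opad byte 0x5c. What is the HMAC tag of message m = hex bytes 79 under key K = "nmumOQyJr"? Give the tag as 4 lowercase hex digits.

Key "nmumOQyJr" = 6e 6d 75 6d 4f 51 79 4a 72 is 9 bytes > B = 6, so hash it first: H(key) = 03 92, then zero-pad to 6 bytes: K' = 03 92 00 00 00 00.
K' ⊕ ipad = 35 a4 36 36 36 36.  K' ⊕ opad = 5f ce 5c 5c 5c 5c.
Inner input = (K'⊕ipad) ∥ m = 35 a4 36 36 36 36 ∥ 79.
Inner hash: sum = 53+164+54+54+54+54+121 = 554 → 02 2a.
Outer input = (K'⊕opad) ∥ inner = 5f ce 5c 5c 5c 5c ∥ 02 2a.
Outer hash (tag): sum = 95+206+92+92+92+92+2+42 = 713 → 02 c9.

02c9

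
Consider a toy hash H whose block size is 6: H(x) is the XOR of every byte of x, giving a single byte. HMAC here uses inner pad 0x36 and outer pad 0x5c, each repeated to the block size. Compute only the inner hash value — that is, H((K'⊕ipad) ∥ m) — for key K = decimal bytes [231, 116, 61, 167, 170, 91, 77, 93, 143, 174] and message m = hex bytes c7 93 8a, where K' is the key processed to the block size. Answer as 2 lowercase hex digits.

17

Key decimal bytes [231, 116, 61, 167, 170, 91, 77, 93, 143, 174] = e7 74 3d a7 aa 5b 4d 5d 8f ae is 10 bytes > B = 6, so hash it first: H(key) = c9, then zero-pad to 6 bytes: K' = c9 00 00 00 00 00.
K' ⊕ ipad = ff 36 36 36 36 36.
Inner input = ff 36 36 36 36 36 ∥ c7 93 8a.
Inner hash: XOR ff⊕36⊕36⊕36⊕36⊕36⊕c7⊕93⊕8a = 17.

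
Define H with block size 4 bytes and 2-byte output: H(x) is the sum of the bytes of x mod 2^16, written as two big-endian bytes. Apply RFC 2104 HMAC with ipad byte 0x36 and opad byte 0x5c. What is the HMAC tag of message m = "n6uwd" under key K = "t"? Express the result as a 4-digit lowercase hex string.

Key "t" = 74 is 1 byte ≤ B = 4; zero-pad to 4 bytes: K' = 74 00 00 00.
K' ⊕ ipad = 42 36 36 36.  K' ⊕ opad = 28 5c 5c 5c.
Inner input = (K'⊕ipad) ∥ m = 42 36 36 36 ∥ 6e 36 75 77 64.
Inner hash: sum = 66+54+54+54+110+54+117+119+100 = 728 → 02 d8.
Outer input = (K'⊕opad) ∥ inner = 28 5c 5c 5c ∥ 02 d8.
Outer hash (tag): sum = 40+92+92+92+2+216 = 534 → 02 16.

0216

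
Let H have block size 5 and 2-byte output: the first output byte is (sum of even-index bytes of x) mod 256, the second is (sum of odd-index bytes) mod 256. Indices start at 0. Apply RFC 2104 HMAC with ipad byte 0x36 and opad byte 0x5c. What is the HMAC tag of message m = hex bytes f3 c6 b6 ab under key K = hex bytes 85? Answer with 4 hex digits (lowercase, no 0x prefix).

a648

Key hex bytes 85 is 1 byte ≤ B = 5; zero-pad to 5 bytes: K' = 85 00 00 00 00.
K' ⊕ ipad = b3 36 36 36 36.  K' ⊕ opad = d9 5c 5c 5c 5c.
Inner input = (K'⊕ipad) ∥ m = b3 36 36 36 36 ∥ f3 c6 b6 ab.
Inner hash: even-index sum = 656 mod 256 = 144; odd-index sum = 533 mod 256 = 21 → 90 15.
Outer input = (K'⊕opad) ∥ inner = d9 5c 5c 5c 5c ∥ 90 15.
Outer hash (tag): even-index sum = 422 mod 256 = 166; odd-index sum = 328 mod 256 = 72 → a6 48.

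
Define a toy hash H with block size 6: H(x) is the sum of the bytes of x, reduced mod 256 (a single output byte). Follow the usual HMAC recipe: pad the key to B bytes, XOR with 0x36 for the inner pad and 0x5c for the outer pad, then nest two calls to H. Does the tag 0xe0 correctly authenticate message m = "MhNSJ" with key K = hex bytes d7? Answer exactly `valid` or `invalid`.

Key hex bytes d7 is 1 byte ≤ B = 6; zero-pad to 6 bytes: K' = d7 00 00 00 00 00.
K' ⊕ ipad = e1 36 36 36 36 36; K' ⊕ opad = 8b 5c 5c 5c 5c 5c.
Inner hash: sum = 225+54+54+54+54+54+77+104+78+83+74 = 911; mod 256 = 143 → 8f.
Outer hash (recomputed tag): sum = 139+92+92+92+92+92+143 = 742; mod 256 = 230 → e6.
Recomputed tag = e6; claimed = e0 → mismatch.

invalid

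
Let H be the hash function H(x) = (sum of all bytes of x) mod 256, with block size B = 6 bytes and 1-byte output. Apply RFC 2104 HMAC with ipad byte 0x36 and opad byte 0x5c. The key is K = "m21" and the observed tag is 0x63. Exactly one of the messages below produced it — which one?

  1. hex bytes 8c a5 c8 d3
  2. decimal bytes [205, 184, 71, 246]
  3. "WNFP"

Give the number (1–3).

Key "m21" = 6d 32 31 is 3 bytes ≤ B = 6; zero-pad to 6 bytes: K' = 6d 32 31 00 00 00.
K' ⊕ ipad = 5b 04 07 36 36 36; K' ⊕ opad = 31 6e 6d 5c 5c 5c.
m1: inner = H(5b 04 07 36 36 36 8c a5 c8 d3) = d4; tag = H(31 6e 6d 5c 5c 5c d4) = f4
m2: inner = H(5b 04 07 36 36 36 cd b8 47 f6) = ca; tag = H(31 6e 6d 5c 5c 5c ca) = ea
m3: inner = H(5b 04 07 36 36 36 57 4e 46 50) = 43; tag = H(31 6e 6d 5c 5c 5c 43) = 63 ← matches

3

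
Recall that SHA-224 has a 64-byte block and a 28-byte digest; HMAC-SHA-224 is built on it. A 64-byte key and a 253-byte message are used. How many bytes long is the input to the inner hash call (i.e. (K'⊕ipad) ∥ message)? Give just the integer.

Key is 64 ≤ 64 bytes, zero-padded: |K'| = 64.
Inner input = (K'⊕ipad) ∥ m → 64 + 253 = 317 bytes.

317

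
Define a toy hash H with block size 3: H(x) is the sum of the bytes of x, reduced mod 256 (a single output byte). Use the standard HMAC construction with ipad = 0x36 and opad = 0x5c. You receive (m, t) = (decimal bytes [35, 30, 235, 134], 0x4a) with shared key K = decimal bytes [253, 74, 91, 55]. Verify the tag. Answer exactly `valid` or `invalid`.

valid

Key decimal bytes [253, 74, 91, 55] = fd 4a 5b 37 is 4 bytes > B = 3, so hash it first: H(key) = d9, then zero-pad to 3 bytes: K' = d9 00 00.
K' ⊕ ipad = ef 36 36; K' ⊕ opad = 85 5c 5c.
Inner hash: sum = 239+54+54+35+30+235+134 = 781; mod 256 = 13 → 0d.
Outer hash (recomputed tag): sum = 133+92+92+13 = 330; mod 256 = 74 → 4a.
Recomputed tag = 4a; claimed = 4a → match.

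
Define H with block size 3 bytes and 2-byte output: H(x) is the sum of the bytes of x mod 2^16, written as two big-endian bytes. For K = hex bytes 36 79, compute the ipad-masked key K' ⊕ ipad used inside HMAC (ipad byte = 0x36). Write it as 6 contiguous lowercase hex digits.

Key hex bytes 36 79 is 2 bytes ≤ B = 3; zero-pad to 3 bytes: K' = 36 79 00.
XOR each byte with 0x36: 36⊕36=00, 79⊕36=4f, 00⊕36=36.

004f36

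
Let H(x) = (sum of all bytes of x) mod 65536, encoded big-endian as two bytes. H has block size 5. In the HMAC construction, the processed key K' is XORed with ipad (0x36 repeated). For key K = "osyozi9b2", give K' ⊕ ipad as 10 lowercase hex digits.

354c363636

Key "osyozi9b2" = 6f 73 79 6f 7a 69 39 62 32 is 9 bytes > B = 5, so hash it first: H(key) = 03 7a, then zero-pad to 5 bytes: K' = 03 7a 00 00 00.
XOR each byte with 0x36: 03⊕36=35, 7a⊕36=4c, 00⊕36=36, 00⊕36=36, 00⊕36=36.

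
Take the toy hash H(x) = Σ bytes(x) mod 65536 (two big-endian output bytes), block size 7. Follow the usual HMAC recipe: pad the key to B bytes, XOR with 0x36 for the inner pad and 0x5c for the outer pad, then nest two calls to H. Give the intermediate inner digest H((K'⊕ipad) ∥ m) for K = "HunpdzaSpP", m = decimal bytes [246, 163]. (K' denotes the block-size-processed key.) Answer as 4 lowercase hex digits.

03b7

Key "HunpdzaSpP" = 48 75 6e 70 64 7a 61 53 70 50 is 10 bytes > B = 7, so hash it first: H(key) = 03 ed, then zero-pad to 7 bytes: K' = 03 ed 00 00 00 00 00.
K' ⊕ ipad = 35 db 36 36 36 36 36.
Inner input = 35 db 36 36 36 36 36 ∥ f6 a3.
Inner hash: sum = 53+219+54+54+54+54+54+246+163 = 951 → 03 b7.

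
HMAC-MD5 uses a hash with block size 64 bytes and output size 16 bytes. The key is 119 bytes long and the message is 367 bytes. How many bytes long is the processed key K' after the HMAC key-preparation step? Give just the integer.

Key is 119 > 64 bytes, so it is hashed to 16 bytes then zero-padded to 64: |K'| = 64.

64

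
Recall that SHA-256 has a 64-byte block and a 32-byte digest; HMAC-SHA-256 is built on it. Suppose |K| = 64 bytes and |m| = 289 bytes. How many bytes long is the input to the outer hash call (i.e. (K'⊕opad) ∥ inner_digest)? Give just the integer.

96

Key is 64 ≤ 64 bytes, zero-padded: |K'| = 64.
Outer input = (K'⊕opad) ∥ H(inner) → 64 + 32 = 96 bytes.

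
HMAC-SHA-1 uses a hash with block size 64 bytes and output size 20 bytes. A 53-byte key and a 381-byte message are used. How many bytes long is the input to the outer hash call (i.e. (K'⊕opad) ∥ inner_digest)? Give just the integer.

84

Key is 53 ≤ 64 bytes, zero-padded: |K'| = 64.
Outer input = (K'⊕opad) ∥ H(inner) → 64 + 20 = 84 bytes.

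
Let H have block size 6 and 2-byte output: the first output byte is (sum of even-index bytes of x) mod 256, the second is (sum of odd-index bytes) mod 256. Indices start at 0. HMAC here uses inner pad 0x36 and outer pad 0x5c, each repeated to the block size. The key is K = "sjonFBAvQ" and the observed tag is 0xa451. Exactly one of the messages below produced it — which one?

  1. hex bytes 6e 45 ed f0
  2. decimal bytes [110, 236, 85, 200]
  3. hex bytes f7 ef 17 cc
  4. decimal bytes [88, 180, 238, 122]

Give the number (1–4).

3

Key "sjonFBAvQ" = 73 6a 6f 6e 46 42 41 76 51 is 9 bytes > B = 6, so hash it first: H(key) = ba 90, then zero-pad to 6 bytes: K' = ba 90 00 00 00 00.
K' ⊕ ipad = 8c a6 36 36 36 36; K' ⊕ opad = e6 cc 5c 5c 5c 5c.
m1: inner = H(8c a6 36 36 36 36 6e 45 ed f0) = 53 47; tag = H(e6 cc 5c 5c 5c 5c 53 47) = f1cb
m2: inner = H(8c a6 36 36 36 36 6e ec 55 c8) = bb c6; tag = H(e6 cc 5c 5c 5c 5c bb c6) = 594a
m3: inner = H(8c a6 36 36 36 36 f7 ef 17 cc) = 06 cd; tag = H(e6 cc 5c 5c 5c 5c 06 cd) = a451 ← matches
m4: inner = H(8c a6 36 36 36 36 58 b4 ee 7a) = 3e 40; tag = H(e6 cc 5c 5c 5c 5c 3e 40) = dcc4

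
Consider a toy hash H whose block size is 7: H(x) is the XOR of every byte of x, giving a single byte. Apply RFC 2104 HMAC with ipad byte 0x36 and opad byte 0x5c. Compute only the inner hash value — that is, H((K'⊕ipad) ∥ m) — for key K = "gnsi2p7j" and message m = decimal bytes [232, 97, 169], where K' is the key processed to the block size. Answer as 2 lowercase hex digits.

1a

Key "gnsi2p7j" = 67 6e 73 69 32 70 37 6a is 8 bytes > B = 7, so hash it first: H(key) = 0c, then zero-pad to 7 bytes: K' = 0c 00 00 00 00 00 00.
K' ⊕ ipad = 3a 36 36 36 36 36 36.
Inner input = 3a 36 36 36 36 36 36 ∥ e8 61 a9.
Inner hash: XOR 3a⊕36⊕36⊕36⊕36⊕36⊕36⊕e8⊕61⊕a9 = 1a.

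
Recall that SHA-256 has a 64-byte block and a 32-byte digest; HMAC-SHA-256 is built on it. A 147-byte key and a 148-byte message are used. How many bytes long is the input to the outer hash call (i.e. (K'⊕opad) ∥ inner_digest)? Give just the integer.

96

Key is 147 > 64 bytes, so it is hashed to 32 bytes then zero-padded to 64: |K'| = 64.
Outer input = (K'⊕opad) ∥ H(inner) → 64 + 32 = 96 bytes.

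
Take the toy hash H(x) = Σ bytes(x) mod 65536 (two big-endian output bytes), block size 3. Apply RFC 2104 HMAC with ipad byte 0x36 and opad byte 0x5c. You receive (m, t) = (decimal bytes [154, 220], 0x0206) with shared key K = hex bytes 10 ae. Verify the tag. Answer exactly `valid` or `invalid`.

valid

Key hex bytes 10 ae is 2 bytes ≤ B = 3; zero-pad to 3 bytes: K' = 10 ae 00.
K' ⊕ ipad = 26 98 36; K' ⊕ opad = 4c f2 5c.
Inner hash: sum = 38+152+54+154+220 = 618 → 02 6a.
Outer hash (recomputed tag): sum = 76+242+92+2+106 = 518 → 02 06.
Recomputed tag = 0206; claimed = 0206 → match.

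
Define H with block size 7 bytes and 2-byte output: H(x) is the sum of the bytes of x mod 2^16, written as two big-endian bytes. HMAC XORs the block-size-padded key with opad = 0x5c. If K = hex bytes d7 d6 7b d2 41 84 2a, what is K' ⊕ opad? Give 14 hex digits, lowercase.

Key hex bytes d7 d6 7b d2 41 84 2a is exactly B = 7 bytes: K' = d7 d6 7b d2 41 84 2a.
XOR each byte with 0x5c: d7⊕5c=8b, d6⊕5c=8a, 7b⊕5c=27, d2⊕5c=8e, 41⊕5c=1d, 84⊕5c=d8, 2a⊕5c=76.

8b8a278e1dd876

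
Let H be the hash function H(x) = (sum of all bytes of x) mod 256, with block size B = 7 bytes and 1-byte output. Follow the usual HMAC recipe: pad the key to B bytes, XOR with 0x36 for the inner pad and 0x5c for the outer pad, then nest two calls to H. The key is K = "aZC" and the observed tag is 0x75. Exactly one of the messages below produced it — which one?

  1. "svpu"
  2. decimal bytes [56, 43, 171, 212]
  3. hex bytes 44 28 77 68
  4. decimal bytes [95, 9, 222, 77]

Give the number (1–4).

4

Key "aZC" = 61 5a 43 is 3 bytes ≤ B = 7; zero-pad to 7 bytes: K' = 61 5a 43 00 00 00 00.
K' ⊕ ipad = 57 6c 75 36 36 36 36; K' ⊕ opad = 3d 06 1f 5c 5c 5c 5c.
m1: inner = H(57 6c 75 36 36 36 36 73 76 70 75) = de; tag = H(3d 06 1f 5c 5c 5c 5c de) = b0
m2: inner = H(57 6c 75 36 36 36 36 38 2b ab d4) = f2; tag = H(3d 06 1f 5c 5c 5c 5c f2) = c4
m3: inner = H(57 6c 75 36 36 36 36 44 28 77 68) = 5b; tag = H(3d 06 1f 5c 5c 5c 5c 5b) = 2d
m4: inner = H(57 6c 75 36 36 36 36 5f 09 de 4d) = a3; tag = H(3d 06 1f 5c 5c 5c 5c a3) = 75 ← matches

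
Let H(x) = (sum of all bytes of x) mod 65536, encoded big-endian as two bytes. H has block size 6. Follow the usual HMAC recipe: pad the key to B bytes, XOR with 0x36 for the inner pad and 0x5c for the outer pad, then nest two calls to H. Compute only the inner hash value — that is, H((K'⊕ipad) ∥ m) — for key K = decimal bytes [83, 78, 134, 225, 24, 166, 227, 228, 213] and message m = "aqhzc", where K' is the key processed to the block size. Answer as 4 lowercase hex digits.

0376

Key decimal bytes [83, 78, 134, 225, 24, 166, 227, 228, 213] = 53 4e 86 e1 18 a6 e3 e4 d5 is 9 bytes > B = 6, so hash it first: H(key) = 05 62, then zero-pad to 6 bytes: K' = 05 62 00 00 00 00.
K' ⊕ ipad = 33 54 36 36 36 36.
Inner input = 33 54 36 36 36 36 ∥ 61 71 68 7a 63.
Inner hash: sum = 51+84+54+54+54+54+97+113+104+122+99 = 886 → 03 76.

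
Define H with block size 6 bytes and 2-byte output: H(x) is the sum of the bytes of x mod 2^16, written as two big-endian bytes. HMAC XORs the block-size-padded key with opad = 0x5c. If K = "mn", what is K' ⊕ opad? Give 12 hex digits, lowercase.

Key "mn" = 6d 6e is 2 bytes ≤ B = 6; zero-pad to 6 bytes: K' = 6d 6e 00 00 00 00.
XOR each byte with 0x5c: 6d⊕5c=31, 6e⊕5c=32, 00⊕5c=5c, 00⊕5c=5c, 00⊕5c=5c, 00⊕5c=5c.

31325c5c5c5c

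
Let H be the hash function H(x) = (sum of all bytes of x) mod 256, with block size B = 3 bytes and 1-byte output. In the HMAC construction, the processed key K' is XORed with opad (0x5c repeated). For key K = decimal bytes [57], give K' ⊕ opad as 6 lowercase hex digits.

655c5c

Key decimal bytes [57] = 39 is 1 byte ≤ B = 3; zero-pad to 3 bytes: K' = 39 00 00.
XOR each byte with 0x5c: 39⊕5c=65, 00⊕5c=5c, 00⊕5c=5c.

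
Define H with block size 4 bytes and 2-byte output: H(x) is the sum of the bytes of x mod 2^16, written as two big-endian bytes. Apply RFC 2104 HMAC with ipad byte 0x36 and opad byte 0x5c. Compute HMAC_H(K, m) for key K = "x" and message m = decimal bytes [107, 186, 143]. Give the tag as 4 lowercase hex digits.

Key "x" = 78 is 1 byte ≤ B = 4; zero-pad to 4 bytes: K' = 78 00 00 00.
K' ⊕ ipad = 4e 36 36 36.  K' ⊕ opad = 24 5c 5c 5c.
Inner input = (K'⊕ipad) ∥ m = 4e 36 36 36 ∥ 6b ba 8f.
Inner hash: sum = 78+54+54+54+107+186+143 = 676 → 02 a4.
Outer input = (K'⊕opad) ∥ inner = 24 5c 5c 5c ∥ 02 a4.
Outer hash (tag): sum = 36+92+92+92+2+164 = 478 → 01 de.

01de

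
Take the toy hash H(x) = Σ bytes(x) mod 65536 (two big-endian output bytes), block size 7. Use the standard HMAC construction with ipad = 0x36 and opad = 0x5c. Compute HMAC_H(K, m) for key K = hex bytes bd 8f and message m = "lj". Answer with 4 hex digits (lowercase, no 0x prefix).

Key hex bytes bd 8f is 2 bytes ≤ B = 7; zero-pad to 7 bytes: K' = bd 8f 00 00 00 00 00.
K' ⊕ ipad = 8b b9 36 36 36 36 36.  K' ⊕ opad = e1 d3 5c 5c 5c 5c 5c.
Inner input = (K'⊕ipad) ∥ m = 8b b9 36 36 36 36 36 ∥ 6c 6a.
Inner hash: sum = 139+185+54+54+54+54+54+108+106 = 808 → 03 28.
Outer input = (K'⊕opad) ∥ inner = e1 d3 5c 5c 5c 5c 5c ∥ 03 28.
Outer hash (tag): sum = 225+211+92+92+92+92+92+3+40 = 939 → 03 ab.

03ab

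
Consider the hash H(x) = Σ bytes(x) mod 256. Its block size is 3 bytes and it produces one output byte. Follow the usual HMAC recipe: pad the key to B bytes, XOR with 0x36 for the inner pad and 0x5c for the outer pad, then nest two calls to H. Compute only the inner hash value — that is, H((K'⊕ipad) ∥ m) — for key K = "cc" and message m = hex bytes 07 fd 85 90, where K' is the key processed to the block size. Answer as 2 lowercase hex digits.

f9

Key "cc" = 63 63 is 2 bytes ≤ B = 3; zero-pad to 3 bytes: K' = 63 63 00.
K' ⊕ ipad = 55 55 36.
Inner input = 55 55 36 ∥ 07 fd 85 90.
Inner hash: sum = 85+85+54+7+253+133+144 = 761; mod 256 = 249 → f9.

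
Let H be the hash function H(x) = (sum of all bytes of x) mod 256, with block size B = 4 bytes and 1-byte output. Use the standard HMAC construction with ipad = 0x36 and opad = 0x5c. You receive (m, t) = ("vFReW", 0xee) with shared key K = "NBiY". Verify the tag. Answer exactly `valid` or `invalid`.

Key "NBiY" = 4e 42 69 59 is exactly B = 4 bytes: K' = 4e 42 69 59.
K' ⊕ ipad = 78 74 5f 6f; K' ⊕ opad = 12 1e 35 05.
Inner hash: sum = 120+116+95+111+118+70+82+101+87 = 900; mod 256 = 132 → 84.
Outer hash (recomputed tag): sum = 18+30+53+5+132 = 238 → ee.
Recomputed tag = ee; claimed = ee → match.

valid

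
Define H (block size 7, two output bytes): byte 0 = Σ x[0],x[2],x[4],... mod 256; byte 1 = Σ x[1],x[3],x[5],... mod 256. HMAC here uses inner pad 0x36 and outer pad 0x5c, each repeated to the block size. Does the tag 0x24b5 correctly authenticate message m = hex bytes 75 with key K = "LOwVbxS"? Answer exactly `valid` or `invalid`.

Key "LOwVbxS" = 4c 4f 77 56 62 78 53 is exactly B = 7 bytes: K' = 4c 4f 77 56 62 78 53.
K' ⊕ ipad = 7a 79 41 60 54 4e 65; K' ⊕ opad = 10 13 2b 0a 3e 24 0f.
Inner hash: even-index sum = 372 mod 256 = 116; odd-index sum = 412 mod 256 = 156 → 74 9c.
Outer hash (recomputed tag): even-index sum = 292 mod 256 = 36; odd-index sum = 181 mod 256 = 181 → 24 b5.
Recomputed tag = 24b5; claimed = 24b5 → match.

valid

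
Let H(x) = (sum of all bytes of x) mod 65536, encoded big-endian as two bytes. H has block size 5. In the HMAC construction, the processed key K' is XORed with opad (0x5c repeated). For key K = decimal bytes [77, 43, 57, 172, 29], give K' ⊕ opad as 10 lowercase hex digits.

117765f041

Key decimal bytes [77, 43, 57, 172, 29] = 4d 2b 39 ac 1d is exactly B = 5 bytes: K' = 4d 2b 39 ac 1d.
XOR each byte with 0x5c: 4d⊕5c=11, 2b⊕5c=77, 39⊕5c=65, ac⊕5c=f0, 1d⊕5c=41.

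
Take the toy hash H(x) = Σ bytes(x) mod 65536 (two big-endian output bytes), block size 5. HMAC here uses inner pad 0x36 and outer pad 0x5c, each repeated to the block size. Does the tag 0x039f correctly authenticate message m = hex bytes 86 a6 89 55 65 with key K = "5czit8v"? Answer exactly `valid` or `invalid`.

Key "5czit8v" = 35 63 7a 69 74 38 76 is 7 bytes > B = 5, so hash it first: H(key) = 02 9d, then zero-pad to 5 bytes: K' = 02 9d 00 00 00.
K' ⊕ ipad = 34 ab 36 36 36; K' ⊕ opad = 5e c1 5c 5c 5c.
Inner hash: sum = 52+171+54+54+54+134+166+137+85+101 = 1008 → 03 f0.
Outer hash (recomputed tag): sum = 94+193+92+92+92+3+240 = 806 → 03 26.
Recomputed tag = 0326; claimed = 039f → mismatch.

invalid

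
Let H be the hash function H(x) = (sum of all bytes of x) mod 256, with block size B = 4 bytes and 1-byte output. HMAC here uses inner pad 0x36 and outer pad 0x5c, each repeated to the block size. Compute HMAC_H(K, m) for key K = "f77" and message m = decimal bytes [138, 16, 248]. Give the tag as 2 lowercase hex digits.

86

Key "f77" = 66 37 37 is 3 bytes ≤ B = 4; zero-pad to 4 bytes: K' = 66 37 37 00.
K' ⊕ ipad = 50 01 01 36.  K' ⊕ opad = 3a 6b 6b 5c.
Inner input = (K'⊕ipad) ∥ m = 50 01 01 36 ∥ 8a 10 f8.
Inner hash: sum = 80+1+1+54+138+16+248 = 538; mod 256 = 26 → 1a.
Outer input = (K'⊕opad) ∥ inner = 3a 6b 6b 5c ∥ 1a.
Outer hash (tag): sum = 58+107+107+92+26 = 390; mod 256 = 134 → 86.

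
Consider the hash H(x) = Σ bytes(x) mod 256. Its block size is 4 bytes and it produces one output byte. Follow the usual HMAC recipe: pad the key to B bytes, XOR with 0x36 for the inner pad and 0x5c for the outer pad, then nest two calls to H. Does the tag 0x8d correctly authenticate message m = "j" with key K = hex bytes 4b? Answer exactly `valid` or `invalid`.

invalid

Key hex bytes 4b is 1 byte ≤ B = 4; zero-pad to 4 bytes: K' = 4b 00 00 00.
K' ⊕ ipad = 7d 36 36 36; K' ⊕ opad = 17 5c 5c 5c.
Inner hash: sum = 125+54+54+54+106 = 393; mod 256 = 137 → 89.
Outer hash (recomputed tag): sum = 23+92+92+92+137 = 436; mod 256 = 180 → b4.
Recomputed tag = b4; claimed = 8d → mismatch.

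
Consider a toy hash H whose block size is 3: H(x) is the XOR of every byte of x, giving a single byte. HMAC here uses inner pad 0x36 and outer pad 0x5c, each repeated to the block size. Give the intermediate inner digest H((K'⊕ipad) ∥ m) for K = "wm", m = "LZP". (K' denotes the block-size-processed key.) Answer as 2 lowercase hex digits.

6a

Key "wm" = 77 6d is 2 bytes ≤ B = 3; zero-pad to 3 bytes: K' = 77 6d 00.
K' ⊕ ipad = 41 5b 36.
Inner input = 41 5b 36 ∥ 4c 5a 50.
Inner hash: XOR 41⊕5b⊕36⊕4c⊕5a⊕50 = 6a.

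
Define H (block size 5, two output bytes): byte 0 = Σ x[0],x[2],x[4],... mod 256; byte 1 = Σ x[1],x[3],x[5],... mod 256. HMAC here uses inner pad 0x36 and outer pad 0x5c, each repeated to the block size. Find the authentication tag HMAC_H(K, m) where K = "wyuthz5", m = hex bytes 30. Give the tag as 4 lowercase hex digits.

44c2

Key "wyuthz5" = 77 79 75 74 68 7a 35 is 7 bytes > B = 5, so hash it first: H(key) = 89 67, then zero-pad to 5 bytes: K' = 89 67 00 00 00.
K' ⊕ ipad = bf 51 36 36 36.  K' ⊕ opad = d5 3b 5c 5c 5c.
Inner input = (K'⊕ipad) ∥ m = bf 51 36 36 36 ∥ 30.
Inner hash: even-index sum = 299 mod 256 = 43; odd-index sum = 183 mod 256 = 183 → 2b b7.
Outer input = (K'⊕opad) ∥ inner = d5 3b 5c 5c 5c ∥ 2b b7.
Outer hash (tag): even-index sum = 580 mod 256 = 68; odd-index sum = 194 mod 256 = 194 → 44 c2.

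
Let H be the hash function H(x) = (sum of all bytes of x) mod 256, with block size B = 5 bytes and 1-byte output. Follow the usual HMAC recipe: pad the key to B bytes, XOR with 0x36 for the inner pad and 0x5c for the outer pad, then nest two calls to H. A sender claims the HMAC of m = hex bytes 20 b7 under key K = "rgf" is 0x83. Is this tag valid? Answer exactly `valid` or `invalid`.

valid

Key "rgf" = 72 67 66 is 3 bytes ≤ B = 5; zero-pad to 5 bytes: K' = 72 67 66 00 00.
K' ⊕ ipad = 44 51 50 36 36; K' ⊕ opad = 2e 3b 3a 5c 5c.
Inner hash: sum = 68+81+80+54+54+32+183 = 552; mod 256 = 40 → 28.
Outer hash (recomputed tag): sum = 46+59+58+92+92+40 = 387; mod 256 = 131 → 83.
Recomputed tag = 83; claimed = 83 → match.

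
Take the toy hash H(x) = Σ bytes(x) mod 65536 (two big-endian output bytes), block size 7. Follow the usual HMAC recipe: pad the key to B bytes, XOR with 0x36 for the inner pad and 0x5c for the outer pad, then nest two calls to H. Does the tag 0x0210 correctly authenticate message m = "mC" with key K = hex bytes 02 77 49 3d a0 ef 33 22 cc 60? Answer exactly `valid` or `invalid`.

invalid

Key hex bytes 02 77 49 3d a0 ef 33 22 cc 60 is 10 bytes > B = 7, so hash it first: H(key) = 04 0f, then zero-pad to 7 bytes: K' = 04 0f 00 00 00 00 00.
K' ⊕ ipad = 32 39 36 36 36 36 36; K' ⊕ opad = 58 53 5c 5c 5c 5c 5c.
Inner hash: sum = 50+57+54+54+54+54+54+109+67 = 553 → 02 29.
Outer hash (recomputed tag): sum = 88+83+92+92+92+92+92+2+41 = 674 → 02 a2.
Recomputed tag = 02a2; claimed = 0210 → mismatch.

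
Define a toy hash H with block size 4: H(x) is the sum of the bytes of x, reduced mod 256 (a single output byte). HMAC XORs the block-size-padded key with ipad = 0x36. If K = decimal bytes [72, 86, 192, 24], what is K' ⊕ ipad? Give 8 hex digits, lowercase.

Key decimal bytes [72, 86, 192, 24] = 48 56 c0 18 is exactly B = 4 bytes: K' = 48 56 c0 18.
XOR each byte with 0x36: 48⊕36=7e, 56⊕36=60, c0⊕36=f6, 18⊕36=2e.

7e60f62e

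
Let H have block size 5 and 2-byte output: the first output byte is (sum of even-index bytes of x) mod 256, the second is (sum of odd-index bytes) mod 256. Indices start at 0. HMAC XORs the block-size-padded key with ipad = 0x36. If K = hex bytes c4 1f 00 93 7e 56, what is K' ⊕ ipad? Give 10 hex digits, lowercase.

Key hex bytes c4 1f 00 93 7e 56 is 6 bytes > B = 5, so hash it first: H(key) = 42 08, then zero-pad to 5 bytes: K' = 42 08 00 00 00.
XOR each byte with 0x36: 42⊕36=74, 08⊕36=3e, 00⊕36=36, 00⊕36=36, 00⊕36=36.

743e363636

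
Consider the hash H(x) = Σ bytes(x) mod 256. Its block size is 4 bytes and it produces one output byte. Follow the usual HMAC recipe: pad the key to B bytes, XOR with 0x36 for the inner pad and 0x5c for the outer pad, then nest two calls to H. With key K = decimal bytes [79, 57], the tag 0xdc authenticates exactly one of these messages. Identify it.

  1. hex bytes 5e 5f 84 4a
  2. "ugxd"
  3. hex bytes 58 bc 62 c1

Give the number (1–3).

2

Key decimal bytes [79, 57] = 4f 39 is 2 bytes ≤ B = 4; zero-pad to 4 bytes: K' = 4f 39 00 00.
K' ⊕ ipad = 79 0f 36 36; K' ⊕ opad = 13 65 5c 5c.
m1: inner = H(79 0f 36 36 5e 5f 84 4a) = 7f; tag = H(13 65 5c 5c 7f) = af
m2: inner = H(79 0f 36 36 75 67 78 64) = ac; tag = H(13 65 5c 5c ac) = dc ← matches
m3: inner = H(79 0f 36 36 58 bc 62 c1) = 2b; tag = H(13 65 5c 5c 2b) = 5b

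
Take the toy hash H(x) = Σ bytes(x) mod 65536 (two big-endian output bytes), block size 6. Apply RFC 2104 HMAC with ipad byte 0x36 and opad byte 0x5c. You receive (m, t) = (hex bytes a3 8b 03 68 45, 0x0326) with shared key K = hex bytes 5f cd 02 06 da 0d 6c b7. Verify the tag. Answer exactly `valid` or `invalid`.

Key hex bytes 5f cd 02 06 da 0d 6c b7 is 8 bytes > B = 6, so hash it first: H(key) = 03 3e, then zero-pad to 6 bytes: K' = 03 3e 00 00 00 00.
K' ⊕ ipad = 35 08 36 36 36 36; K' ⊕ opad = 5f 62 5c 5c 5c 5c.
Inner hash: sum = 53+8+54+54+54+54+163+139+3+104+69 = 755 → 02 f3.
Outer hash (recomputed tag): sum = 95+98+92+92+92+92+2+243 = 806 → 03 26.
Recomputed tag = 0326; claimed = 0326 → match.

valid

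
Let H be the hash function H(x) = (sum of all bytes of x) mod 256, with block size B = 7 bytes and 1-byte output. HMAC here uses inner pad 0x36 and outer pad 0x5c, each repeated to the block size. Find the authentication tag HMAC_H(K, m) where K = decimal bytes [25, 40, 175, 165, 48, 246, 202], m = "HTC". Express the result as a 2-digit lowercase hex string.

6b

Key decimal bytes [25, 40, 175, 165, 48, 246, 202] = 19 28 af a5 30 f6 ca is exactly B = 7 bytes: K' = 19 28 af a5 30 f6 ca.
K' ⊕ ipad = 2f 1e 99 93 06 c0 fc.  K' ⊕ opad = 45 74 f3 f9 6c aa 96.
Inner input = (K'⊕ipad) ∥ m = 2f 1e 99 93 06 c0 fc ∥ 48 54 43.
Inner hash: sum = 47+30+153+147+6+192+252+72+84+67 = 1050; mod 256 = 26 → 1a.
Outer input = (K'⊕opad) ∥ inner = 45 74 f3 f9 6c aa 96 ∥ 1a.
Outer hash (tag): sum = 69+116+243+249+108+170+150+26 = 1131; mod 256 = 107 → 6b.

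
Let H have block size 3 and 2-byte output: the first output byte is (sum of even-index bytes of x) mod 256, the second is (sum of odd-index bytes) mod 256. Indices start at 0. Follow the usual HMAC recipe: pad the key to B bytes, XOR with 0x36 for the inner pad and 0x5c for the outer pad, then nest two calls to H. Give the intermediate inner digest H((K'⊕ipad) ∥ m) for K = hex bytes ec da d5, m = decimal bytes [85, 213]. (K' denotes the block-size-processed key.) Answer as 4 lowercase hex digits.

9241

Key hex bytes ec da d5 is exactly B = 3 bytes: K' = ec da d5.
K' ⊕ ipad = da ec e3.
Inner input = da ec e3 ∥ 55 d5.
Inner hash: even-index sum = 658 mod 256 = 146; odd-index sum = 321 mod 256 = 65 → 92 41.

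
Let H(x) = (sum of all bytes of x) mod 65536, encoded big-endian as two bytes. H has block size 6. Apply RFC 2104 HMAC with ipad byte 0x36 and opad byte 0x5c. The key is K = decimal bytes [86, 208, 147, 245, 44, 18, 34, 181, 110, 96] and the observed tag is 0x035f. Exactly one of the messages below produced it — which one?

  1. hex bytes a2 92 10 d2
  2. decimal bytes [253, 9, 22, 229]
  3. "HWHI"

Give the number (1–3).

Key decimal bytes [86, 208, 147, 245, 44, 18, 34, 181, 110, 96] = 56 d0 93 f5 2c 12 22 b5 6e 60 is 10 bytes > B = 6, so hash it first: H(key) = 04 91, then zero-pad to 6 bytes: K' = 04 91 00 00 00 00.
K' ⊕ ipad = 32 a7 36 36 36 36; K' ⊕ opad = 58 cd 5c 5c 5c 5c.
m1: inner = H(32 a7 36 36 36 36 a2 92 10 d2) = 03 c7; tag = H(58 cd 5c 5c 5c 5c 03 c7) = 035f ← matches
m2: inner = H(32 a7 36 36 36 36 fd 09 16 e5) = 03 b2; tag = H(58 cd 5c 5c 5c 5c 03 b2) = 034a
m3: inner = H(32 a7 36 36 36 36 48 57 48 49) = 02 e1; tag = H(58 cd 5c 5c 5c 5c 02 e1) = 0378

1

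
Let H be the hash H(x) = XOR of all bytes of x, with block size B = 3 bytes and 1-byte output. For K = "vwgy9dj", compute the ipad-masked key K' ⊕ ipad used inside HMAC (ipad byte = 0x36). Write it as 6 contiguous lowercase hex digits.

Key "vwgy9dj" = 76 77 67 79 39 64 6a is 7 bytes > B = 3, so hash it first: H(key) = 28, then zero-pad to 3 bytes: K' = 28 00 00.
XOR each byte with 0x36: 28⊕36=1e, 00⊕36=36, 00⊕36=36.

1e3636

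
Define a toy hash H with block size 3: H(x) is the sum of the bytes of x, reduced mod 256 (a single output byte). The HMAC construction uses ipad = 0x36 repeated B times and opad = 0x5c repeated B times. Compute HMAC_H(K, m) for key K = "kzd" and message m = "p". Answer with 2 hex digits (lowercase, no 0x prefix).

Key "kzd" = 6b 7a 64 is exactly B = 3 bytes: K' = 6b 7a 64.
K' ⊕ ipad = 5d 4c 52.  K' ⊕ opad = 37 26 38.
Inner input = (K'⊕ipad) ∥ m = 5d 4c 52 ∥ 70.
Inner hash: sum = 93+76+82+112 = 363; mod 256 = 107 → 6b.
Outer input = (K'⊕opad) ∥ inner = 37 26 38 ∥ 6b.
Outer hash (tag): sum = 55+38+56+107 = 256; mod 256 = 0 → 00.

00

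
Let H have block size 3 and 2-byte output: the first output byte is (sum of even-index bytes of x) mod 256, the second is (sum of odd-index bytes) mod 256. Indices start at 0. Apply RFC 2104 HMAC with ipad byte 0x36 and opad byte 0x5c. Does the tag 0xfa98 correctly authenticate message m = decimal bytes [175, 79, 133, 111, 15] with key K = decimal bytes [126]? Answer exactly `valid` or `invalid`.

Key decimal bytes [126] = 7e is 1 byte ≤ B = 3; zero-pad to 3 bytes: K' = 7e 00 00.
K' ⊕ ipad = 48 36 36; K' ⊕ opad = 22 5c 5c.
Inner hash: even-index sum = 316 mod 256 = 60; odd-index sum = 377 mod 256 = 121 → 3c 79.
Outer hash (recomputed tag): even-index sum = 247 mod 256 = 247; odd-index sum = 152 mod 256 = 152 → f7 98.
Recomputed tag = f798; claimed = fa98 → mismatch.

invalid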